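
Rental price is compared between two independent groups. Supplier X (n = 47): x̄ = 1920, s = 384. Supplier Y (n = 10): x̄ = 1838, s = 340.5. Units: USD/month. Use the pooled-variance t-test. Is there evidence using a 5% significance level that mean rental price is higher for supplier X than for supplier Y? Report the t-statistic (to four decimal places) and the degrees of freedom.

t = 0.6242, df = 55

Let group 1 = supplier X, group 2 = supplier Y. H0: μ_1 = μ_2; H1: μ_1 > μ_2 (two-sample pooled-variance t-test, right-tailed).
s_p² = [(47−1)·384² + (10−1)·340.5²]/(47+10−2) = 142299
t = (1920 − 1838)/√[142299·(1/47 + 1/10)] = 0.6242
df = n₁ + n₂ − 2 = 55
p-value = P(T ≥ 0.6242) ≈ 0.268
Since p ≈ 0.268 > α = 0.05, fail to reject H0; the data do not provide sufficient evidence against H0.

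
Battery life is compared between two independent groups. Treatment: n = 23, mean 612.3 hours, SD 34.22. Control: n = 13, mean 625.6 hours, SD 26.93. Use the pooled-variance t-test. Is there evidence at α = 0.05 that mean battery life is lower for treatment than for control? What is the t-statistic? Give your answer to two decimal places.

Let group 1 = treatment, group 2 = control. H0: μ_1 = μ_2; H1: μ_1 < μ_2 (two-sample pooled-variance t-test, left-tailed).
s_p² = [(23−1)·34.22² + (13−1)·26.93²]/(23+13−2) = 1013.67
t = (612.3 − 625.6)/√[1013.67·(1/23 + 1/13)] = -1.20
df = n₁ + n₂ − 2 = 34
p-value = P(T ≤ -1.20) ≈ 0.118
Since p ≈ 0.118 > α = 0.05, fail to reject H0; the data do not provide sufficient evidence against H0.

-1.20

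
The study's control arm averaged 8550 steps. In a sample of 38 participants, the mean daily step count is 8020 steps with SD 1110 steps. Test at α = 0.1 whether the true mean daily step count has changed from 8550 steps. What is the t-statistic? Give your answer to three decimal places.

-2.943

H0: μ = 8550; H1: μ ≠ 8550 (one-sample t-test, two-sided).
t = (x̄ − μ₀)/(s/√n) = (8020 − 8550)/(1110/√38) = -2.943
df = n − 1 = 37
Two-sided p-value ≈ 0.006
Since p ≈ 0.006 < α = 0.1, reject H0; the evidence is statistically significant.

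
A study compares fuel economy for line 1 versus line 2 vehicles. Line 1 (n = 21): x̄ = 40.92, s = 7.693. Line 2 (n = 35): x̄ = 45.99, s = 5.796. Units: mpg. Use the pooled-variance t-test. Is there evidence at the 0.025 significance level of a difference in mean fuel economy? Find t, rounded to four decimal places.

Let group 1 = line 1, group 2 = line 2. H0: μ_1 = μ_2; H1: μ_1 ≠ μ_2 (two-sample pooled-variance t-test, two-sided).
s_p² = [(21−1)·7.693² + (35−1)·5.796²]/(21+35−2) = 43.0709
t = (40.92 − 45.99)/√[43.0709·(1/21 + 1/35)] = -2.7988
df = n₁ + n₂ − 2 = 54
Two-sided p-value ≈ 0.0071
Since p ≈ 0.0071 < α = 0.025, reject H0; the evidence is statistically significant.

-2.7988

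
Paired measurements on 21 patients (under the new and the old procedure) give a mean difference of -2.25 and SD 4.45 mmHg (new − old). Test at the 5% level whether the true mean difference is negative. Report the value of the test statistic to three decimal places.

H0: μ_d = 0; H1: μ_d < 0 (paired t-test on the differences, left-tailed).
t = d̄/(s_d/√n) = -2.25/(4.45/√21) = -2.317
df = n − 1 = 20
p-value = P(T ≤ -2.317) ≈ 0.0156
Since p ≈ 0.0156 < α = 0.05, reject H0; the evidence is statistically significant.

-2.317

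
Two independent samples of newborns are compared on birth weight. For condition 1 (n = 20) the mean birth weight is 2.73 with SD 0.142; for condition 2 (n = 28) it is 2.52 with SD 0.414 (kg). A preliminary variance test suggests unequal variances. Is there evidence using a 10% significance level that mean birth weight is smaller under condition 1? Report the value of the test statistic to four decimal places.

2.4871

Let group 1 = condition 1, group 2 = condition 2. H0: μ_1 = μ_2; H1: μ_1 < μ_2 (Welch's two-sample t-test, left-tailed).
t = (x̄_1 − x̄_2)/√(s_1²/n_1 + s_2²/n_2) = (2.73 − 2.52)/√(0.142²/20 + 0.414²/28) = 2.4871
Welch–Satterthwaite df ≈ 35.27
p-value = P(T ≤ 2.4871) ≈ 0.9911
Since p ≈ 0.9911 > α = 0.1, fail to reject H0; the evidence is not statistically significant.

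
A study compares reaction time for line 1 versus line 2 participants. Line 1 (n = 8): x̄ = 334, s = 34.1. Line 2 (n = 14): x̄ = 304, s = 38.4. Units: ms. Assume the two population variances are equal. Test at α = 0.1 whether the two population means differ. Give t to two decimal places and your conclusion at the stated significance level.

Let group 1 = line 1, group 2 = line 2. H0: μ_1 = μ_2; H1: μ_1 ≠ μ_2 (two-sample pooled-variance t-test, two-sided).
s_p² = [(8−1)·34.1² + (14−1)·38.4²]/(8+14−2) = 1365.45
t = (334 − 304)/√[1365.45·(1/8 + 1/14)] = 1.83
df = n₁ + n₂ − 2 = 20
Two-sided p-value ≈ 0.0819
Since p ≈ 0.0819 < α = 0.1, reject H0; the evidence is statistically significant.

t = 1.83; reject H0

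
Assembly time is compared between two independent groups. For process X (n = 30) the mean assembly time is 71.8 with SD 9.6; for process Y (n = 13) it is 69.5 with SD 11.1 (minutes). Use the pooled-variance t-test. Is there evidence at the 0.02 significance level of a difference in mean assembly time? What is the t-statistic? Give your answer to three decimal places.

Let group 1 = process X, group 2 = process Y. H0: μ_1 = μ_2; H1: μ_1 ≠ μ_2 (two-sample pooled-variance t-test, two-sided).
s_p² = [(30−1)·9.6² + (13−1)·11.1²]/(30+13−2) = 101.248
t = (71.8 − 69.5)/√[101.248·(1/30 + 1/13)] = 0.688
df = n₁ + n₂ − 2 = 41
Two-sided p-value ≈ 0.4951
Since p ≈ 0.4951 > α = 0.02, fail to reject H0; the data do not provide sufficient evidence against H0.

0.688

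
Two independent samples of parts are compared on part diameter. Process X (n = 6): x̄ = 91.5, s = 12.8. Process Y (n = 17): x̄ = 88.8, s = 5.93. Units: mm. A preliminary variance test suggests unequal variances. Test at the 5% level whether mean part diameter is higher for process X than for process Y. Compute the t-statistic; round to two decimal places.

0.50

Let group 1 = process X, group 2 = process Y. H0: μ_1 = μ_2; H1: μ_1 > μ_2 (Welch's two-sample t-test, right-tailed).
t = (x̄_1 − x̄_2)/√(s_1²/n_1 + s_2²/n_2) = (91.5 − 88.8)/√(12.8²/6 + 5.93²/17) = 0.50
Welch–Satterthwaite df ≈ 5.78
p-value = P(T ≥ 0.50) ≈ 0.3184
Since p ≈ 0.3184 > α = 0.05, fail to reject H0; the evidence is not statistically significant.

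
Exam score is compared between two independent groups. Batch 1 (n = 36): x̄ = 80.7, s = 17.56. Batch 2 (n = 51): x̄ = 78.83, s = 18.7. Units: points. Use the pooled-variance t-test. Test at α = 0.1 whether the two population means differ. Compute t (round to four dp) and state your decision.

t = 0.4710; fail to reject H0

Let group 1 = batch 1, group 2 = batch 2. H0: μ_1 = μ_2; H1: μ_1 ≠ μ_2 (two-sample pooled-variance t-test, two-sided).
s_p² = [(36−1)·17.56² + (51−1)·18.7²]/(36+51−2) = 332.669
t = (80.7 − 78.83)/√[332.669·(1/36 + 1/51)] = 0.4710
df = n₁ + n₂ − 2 = 85
Two-sided p-value ≈ 0.639
Since p ≈ 0.639 > α = 0.1, fail to reject H0; the data do not provide sufficient evidence against H0.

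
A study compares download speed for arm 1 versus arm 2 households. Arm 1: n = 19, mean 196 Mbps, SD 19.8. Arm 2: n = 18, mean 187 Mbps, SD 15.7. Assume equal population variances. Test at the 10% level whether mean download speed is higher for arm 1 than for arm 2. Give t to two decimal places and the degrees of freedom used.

t = 1.53, df = 35

Let group 1 = arm 1, group 2 = arm 2. H0: μ_1 = μ_2; H1: μ_1 > μ_2 (two-sample pooled-variance t-test, right-tailed).
s_p² = [(19−1)·19.8² + (18−1)·15.7²]/(19+18−2) = 321.344
t = (196 − 187)/√[321.344·(1/19 + 1/18)] = 1.53
df = n₁ + n₂ − 2 = 35
p-value = P(T ≥ 1.53) ≈ 0.068
Since p ≈ 0.068 < α = 0.1, reject H0; the data support H1.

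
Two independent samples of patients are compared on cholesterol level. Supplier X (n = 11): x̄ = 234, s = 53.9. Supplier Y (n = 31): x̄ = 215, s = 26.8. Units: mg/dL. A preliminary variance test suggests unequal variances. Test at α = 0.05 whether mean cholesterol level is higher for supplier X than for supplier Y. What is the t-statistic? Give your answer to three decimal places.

1.121

Let group 1 = supplier X, group 2 = supplier Y. H0: μ_1 = μ_2; H1: μ_1 > μ_2 (Welch's two-sample t-test, right-tailed).
t = (x̄_1 − x̄_2)/√(s_1²/n_1 + s_2²/n_2) = (234 − 215)/√(53.9²/11 + 26.8²/31) = 1.121
Welch–Satterthwaite df ≈ 11.80
p-value = P(T ≥ 1.121) ≈ 0.142
Since p ≈ 0.142 > α = 0.05, fail to reject H0; the evidence is not statistically significant.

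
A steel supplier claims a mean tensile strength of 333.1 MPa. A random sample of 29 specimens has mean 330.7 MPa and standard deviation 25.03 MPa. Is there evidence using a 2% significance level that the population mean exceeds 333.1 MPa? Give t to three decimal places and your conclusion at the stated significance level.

t = -0.516; fail to reject H0

H0: μ = 333.1; H1: μ > 333.1 (one-sample t-test, right-tailed).
t = (x̄ − μ₀)/(s/√n) = (330.7 − 333.1)/(25.03/√29) = -0.516
df = n − 1 = 28
p-value = P(T ≥ -0.516) ≈ 0.695
Since p ≈ 0.695 > α = 0.02, fail to reject H0; the data do not provide sufficient evidence against H0.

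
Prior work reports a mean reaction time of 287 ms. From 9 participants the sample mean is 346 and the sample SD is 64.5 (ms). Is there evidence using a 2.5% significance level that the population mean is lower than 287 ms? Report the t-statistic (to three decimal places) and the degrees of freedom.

H0: μ = 287; H1: μ < 287 (one-sample t-test, left-tailed).
t = (x̄ − μ₀)/(s/√n) = (346 − 287)/(64.5/√9) = 2.744
df = n − 1 = 8
p-value = P(T ≤ 2.744) ≈ 0.9874
Since p ≈ 0.9874 > α = 0.025, fail to reject H0; the evidence is not statistically significant.

t = 2.744, df = 8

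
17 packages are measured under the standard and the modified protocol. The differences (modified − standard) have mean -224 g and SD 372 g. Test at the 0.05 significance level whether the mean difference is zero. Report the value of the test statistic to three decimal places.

H0: μ_d = 0; H1: μ_d ≠ 0 (paired t-test on the differences, two-sided).
t = d̄/(s_d/√n) = -224/(372/√17) = -2.483
df = n − 1 = 16
Two-sided p-value ≈ 0.025
Since p ≈ 0.025 < α = 0.05, reject H0; the evidence is statistically significant.

-2.483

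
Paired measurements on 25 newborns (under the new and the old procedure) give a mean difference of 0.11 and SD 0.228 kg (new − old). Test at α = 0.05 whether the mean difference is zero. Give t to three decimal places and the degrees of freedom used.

t = 2.412, df = 24

H0: μ_d = 0; H1: μ_d ≠ 0 (paired t-test on the differences, two-sided).
t = d̄/(s_d/√n) = 0.11/(0.228/√25) = 2.412
df = n − 1 = 24
Two-sided p-value ≈ 0.0239
Since p ≈ 0.0239 < α = 0.05, reject H0; the data support H1.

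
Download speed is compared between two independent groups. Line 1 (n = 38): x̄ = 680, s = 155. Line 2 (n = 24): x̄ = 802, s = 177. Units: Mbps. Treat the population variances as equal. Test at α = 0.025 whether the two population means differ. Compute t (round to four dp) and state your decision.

t = -2.8569; reject H0

Let group 1 = line 1, group 2 = line 2. H0: μ_1 = μ_2; H1: μ_1 ≠ μ_2 (two-sample pooled-variance t-test, two-sided).
s_p² = [(38−1)·155² + (24−1)·177²]/(38+24−2) = 26824.9
t = (680 − 802)/√[26824.9·(1/38 + 1/24)] = -2.8569
df = n₁ + n₂ − 2 = 60
Two-sided p-value ≈ 0.006
Since p ≈ 0.006 < α = 0.025, reject H0; the evidence is statistically significant.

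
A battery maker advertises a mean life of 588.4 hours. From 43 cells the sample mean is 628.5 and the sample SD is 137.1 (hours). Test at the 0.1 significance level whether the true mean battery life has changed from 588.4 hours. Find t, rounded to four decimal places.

H0: μ = 588.4; H1: μ ≠ 588.4 (one-sample t-test, two-sided).
t = (x̄ − μ₀)/(s/√n) = (628.5 − 588.4)/(137.1/√43) = 1.9180
df = n − 1 = 42
Two-sided p-value ≈ 0.062
Since p ≈ 0.062 < α = 0.1, reject H0; the data support H1.

1.9180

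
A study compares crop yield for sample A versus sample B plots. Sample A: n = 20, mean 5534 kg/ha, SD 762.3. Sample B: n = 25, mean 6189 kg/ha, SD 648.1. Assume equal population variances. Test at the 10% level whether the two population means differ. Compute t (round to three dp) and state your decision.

Let group 1 = sample A, group 2 = sample B. H0: μ_1 = μ_2; H1: μ_1 ≠ μ_2 (two-sample pooled-variance t-test, two-sided).
s_p² = [(20−1)·762.3² + (25−1)·648.1²]/(20+25−2) = 491203
t = (5534 − 6189)/√[491203·(1/20 + 1/25)] = -3.115
df = n₁ + n₂ − 2 = 43
Two-sided p-value ≈ 0.0033
Since p ≈ 0.0033 < α = 0.1, reject H0; the data support H1.

t = -3.115; reject H0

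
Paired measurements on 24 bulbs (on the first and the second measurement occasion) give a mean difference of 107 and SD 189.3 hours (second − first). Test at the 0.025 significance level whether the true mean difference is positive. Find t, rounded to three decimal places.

H0: μ_d = 0; H1: μ_d > 0 (paired t-test on the differences, right-tailed).
t = d̄/(s_d/√n) = 107/(189.3/√24) = 2.769
df = n − 1 = 23
p-value = P(T ≥ 2.769) ≈ 0.0055
Since p ≈ 0.0055 < α = 0.025, reject H0; the evidence is statistically significant.

2.769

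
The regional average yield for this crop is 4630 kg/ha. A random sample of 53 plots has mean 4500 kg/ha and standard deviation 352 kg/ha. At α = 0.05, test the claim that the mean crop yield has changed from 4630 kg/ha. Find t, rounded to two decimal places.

H0: μ = 4630; H1: μ ≠ 4630 (one-sample t-test, two-sided).
t = (x̄ − μ₀)/(s/√n) = (4500 − 4630)/(352/√53) = -2.69
df = n − 1 = 52
Two-sided p-value ≈ 0.010
Since p ≈ 0.010 < α = 0.05, reject H0; the evidence is statistically significant.

-2.69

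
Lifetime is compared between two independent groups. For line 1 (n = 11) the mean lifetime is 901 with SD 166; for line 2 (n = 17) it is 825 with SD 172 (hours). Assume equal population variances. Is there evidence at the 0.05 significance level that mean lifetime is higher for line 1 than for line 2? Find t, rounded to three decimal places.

1.157

Let group 1 = line 1, group 2 = line 2. H0: μ_1 = μ_2; H1: μ_1 > μ_2 (two-sample pooled-variance t-test, right-tailed).
s_p² = [(11−1)·166² + (17−1)·172²]/(11+17−2) = 28804
t = (901 − 825)/√[28804·(1/11 + 1/17)] = 1.157
df = n₁ + n₂ − 2 = 26
p-value = P(T ≥ 1.157) ≈ 0.129
Since p ≈ 0.129 > α = 0.05, fail to reject H0; the evidence is not statistically significant.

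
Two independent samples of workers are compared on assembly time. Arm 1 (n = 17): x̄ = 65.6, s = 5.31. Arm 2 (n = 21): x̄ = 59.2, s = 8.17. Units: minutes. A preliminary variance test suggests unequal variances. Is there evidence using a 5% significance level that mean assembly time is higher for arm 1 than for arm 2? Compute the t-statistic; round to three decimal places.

Let group 1 = arm 1, group 2 = arm 2. H0: μ_1 = μ_2; H1: μ_1 > μ_2 (Welch's two-sample t-test, right-tailed).
t = (x̄_1 − x̄_2)/√(s_1²/n_1 + s_2²/n_2) = (65.6 − 59.2)/√(5.31²/17 + 8.17²/21) = 2.910
Welch–Satterthwaite df ≈ 34.56
p-value = P(T ≥ 2.910) ≈ 0.0031
Since p ≈ 0.0031 < α = 0.05, reject H0; the evidence is statistically significant.

2.910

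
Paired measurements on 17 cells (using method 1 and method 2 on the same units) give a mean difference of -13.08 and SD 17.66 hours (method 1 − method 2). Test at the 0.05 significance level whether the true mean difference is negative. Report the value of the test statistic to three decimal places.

H0: μ_d = 0; H1: μ_d < 0 (paired t-test on the differences, left-tailed).
t = d̄/(s_d/√n) = -13.08/(17.66/√17) = -3.054
df = n − 1 = 16
p-value = P(T ≤ -3.054) ≈ 0.0038
Since p ≈ 0.0038 < α = 0.05, reject H0; the data support H1.

-3.054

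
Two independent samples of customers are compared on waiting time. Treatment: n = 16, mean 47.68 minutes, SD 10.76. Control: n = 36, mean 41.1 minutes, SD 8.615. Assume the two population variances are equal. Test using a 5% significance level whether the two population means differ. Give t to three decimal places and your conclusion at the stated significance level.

t = 2.352; reject H0

Let group 1 = treatment, group 2 = control. H0: μ_1 = μ_2; H1: μ_1 ≠ μ_2 (two-sample pooled-variance t-test, two-sided).
s_p² = [(16−1)·10.76² + (36−1)·8.615²]/(16+36−2) = 86.686
t = (47.68 − 41.1)/√[86.686·(1/16 + 1/36)] = 2.352
df = n₁ + n₂ − 2 = 50
Two-sided p-value ≈ 0.0226
Since p ≈ 0.0226 < α = 0.05, reject H0; the evidence is statistically significant.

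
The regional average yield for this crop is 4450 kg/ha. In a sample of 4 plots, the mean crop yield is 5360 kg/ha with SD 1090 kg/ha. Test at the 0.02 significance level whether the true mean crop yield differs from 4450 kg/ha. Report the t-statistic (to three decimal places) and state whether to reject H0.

t = 1.670; fail to reject H0

H0: μ = 4450; H1: μ ≠ 4450 (one-sample t-test, two-sided).
t = (x̄ − μ₀)/(s/√n) = (5360 − 4450)/(1090/√4) = 1.670
df = n − 1 = 3
Two-sided p-value ≈ 0.194
Since p ≈ 0.194 > α = 0.02, fail to reject H0; the evidence is not statistically significant.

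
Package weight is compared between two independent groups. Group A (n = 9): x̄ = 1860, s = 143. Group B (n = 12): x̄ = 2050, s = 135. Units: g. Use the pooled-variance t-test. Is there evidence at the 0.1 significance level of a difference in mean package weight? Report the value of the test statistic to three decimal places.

-3.113

Let group 1 = group A, group 2 = group B. H0: μ_1 = μ_2; H1: μ_1 ≠ μ_2 (two-sample pooled-variance t-test, two-sided).
s_p² = [(9−1)·143² + (12−1)·135²]/(9+12−2) = 19161.4
t = (1860 − 2050)/√[19161.4·(1/9 + 1/12)] = -3.113
df = n₁ + n₂ − 2 = 19
Two-sided p-value ≈ 0.006
Since p ≈ 0.006 < α = 0.1, reject H0; the data support H1.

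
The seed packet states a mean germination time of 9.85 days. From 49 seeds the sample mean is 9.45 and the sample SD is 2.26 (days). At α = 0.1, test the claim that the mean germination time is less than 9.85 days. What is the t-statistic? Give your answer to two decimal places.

-1.24

H0: μ = 9.85; H1: μ < 9.85 (one-sample t-test, left-tailed).
t = (x̄ − μ₀)/(s/√n) = (9.45 − 9.85)/(2.26/√49) = -1.24
df = n − 1 = 48
p-value = P(T ≤ -1.24) ≈ 0.111
Since p ≈ 0.111 > α = 0.1, fail to reject H0; the data do not provide sufficient evidence against H0.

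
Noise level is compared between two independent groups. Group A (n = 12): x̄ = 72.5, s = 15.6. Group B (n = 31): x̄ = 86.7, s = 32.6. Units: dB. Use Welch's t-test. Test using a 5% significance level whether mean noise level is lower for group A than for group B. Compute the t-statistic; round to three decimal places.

Let group 1 = group A, group 2 = group B. H0: μ_1 = μ_2; H1: μ_1 < μ_2 (Welch's two-sample t-test, left-tailed).
t = (x̄_1 − x̄_2)/√(s_1²/n_1 + s_2²/n_2) = (72.5 − 86.7)/√(15.6²/12 + 32.6²/31) = -1.922
Welch–Satterthwaite df ≈ 38.88
p-value = P(T ≤ -1.922) ≈ 0.0310
Since p ≈ 0.0310 < α = 0.05, reject H0; the evidence is statistically significant.

-1.922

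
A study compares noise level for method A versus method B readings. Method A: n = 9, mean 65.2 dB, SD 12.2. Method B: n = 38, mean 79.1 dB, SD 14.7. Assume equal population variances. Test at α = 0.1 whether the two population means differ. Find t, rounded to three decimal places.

-2.624

Let group 1 = method A, group 2 = method B. H0: μ_1 = μ_2; H1: μ_1 ≠ μ_2 (two-sample pooled-variance t-test, two-sided).
s_p² = [(9−1)·12.2² + (38−1)·14.7²]/(9+38−2) = 204.134
t = (65.2 − 79.1)/√[204.134·(1/9 + 1/38)] = -2.624
df = n₁ + n₂ − 2 = 45
Two-sided p-value ≈ 0.0118
Since p ≈ 0.0118 < α = 0.1, reject H0; the data support H1.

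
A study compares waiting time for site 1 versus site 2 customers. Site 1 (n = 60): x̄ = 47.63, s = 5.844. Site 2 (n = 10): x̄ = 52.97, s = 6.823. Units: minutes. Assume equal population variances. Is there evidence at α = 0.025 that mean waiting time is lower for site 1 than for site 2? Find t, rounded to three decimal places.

-2.613

Let group 1 = site 1, group 2 = site 2. H0: μ_1 = μ_2; H1: μ_1 < μ_2 (two-sample pooled-variance t-test, left-tailed).
s_p² = [(60−1)·5.844² + (10−1)·6.823²]/(60+10−2) = 35.7936
t = (47.63 − 52.97)/√[35.7936·(1/60 + 1/10)] = -2.613
df = n₁ + n₂ − 2 = 68
p-value = P(T ≤ -2.613) ≈ 0.0055
Since p ≈ 0.0055 < α = 0.025, reject H0; the evidence is statistically significant.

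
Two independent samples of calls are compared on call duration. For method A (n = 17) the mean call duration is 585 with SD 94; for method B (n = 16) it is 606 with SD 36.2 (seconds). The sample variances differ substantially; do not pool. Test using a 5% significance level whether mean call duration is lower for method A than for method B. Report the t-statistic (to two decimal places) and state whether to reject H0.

t = -0.86; fail to reject H0

Let group 1 = method A, group 2 = method B. H0: μ_1 = μ_2; H1: μ_1 < μ_2 (Welch's two-sample t-test, left-tailed).
t = (x̄_1 − x̄_2)/√(s_1²/n_1 + s_2²/n_2) = (585 − 606)/√(94²/17 + 36.2²/16) = -0.86
Welch–Satterthwaite df ≈ 20.89
p-value = P(T ≤ -0.86) ≈ 0.201
Since p ≈ 0.201 > α = 0.05, fail to reject H0; the data do not provide sufficient evidence against H0.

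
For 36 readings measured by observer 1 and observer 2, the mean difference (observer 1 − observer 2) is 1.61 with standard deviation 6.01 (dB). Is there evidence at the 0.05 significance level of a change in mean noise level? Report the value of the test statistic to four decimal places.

H0: μ_d = 0; H1: μ_d ≠ 0 (paired t-test on the differences, two-sided).
t = d̄/(s_d/√n) = 1.61/(6.01/√36) = 1.6073
df = n − 1 = 35
Two-sided p-value ≈ 0.117
Since p ≈ 0.117 > α = 0.05, fail to reject H0; the evidence is not statistically significant.

1.6073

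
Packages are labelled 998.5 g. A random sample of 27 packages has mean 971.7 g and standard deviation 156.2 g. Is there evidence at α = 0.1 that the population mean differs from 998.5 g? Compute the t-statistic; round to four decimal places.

-0.8915

H0: μ = 998.5; H1: μ ≠ 998.5 (one-sample t-test, two-sided).
t = (x̄ − μ₀)/(s/√n) = (971.7 − 998.5)/(156.2/√27) = -0.8915
df = n − 1 = 26
Two-sided p-value ≈ 0.381
Since p ≈ 0.381 > α = 0.1, fail to reject H0; the data do not provide sufficient evidence against H0.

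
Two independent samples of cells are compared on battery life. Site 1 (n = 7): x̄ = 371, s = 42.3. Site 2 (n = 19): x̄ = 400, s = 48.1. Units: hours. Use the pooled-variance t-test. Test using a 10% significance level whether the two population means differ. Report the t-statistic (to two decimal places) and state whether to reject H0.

Let group 1 = site 1, group 2 = site 2. H0: μ_1 = μ_2; H1: μ_1 ≠ μ_2 (two-sample pooled-variance t-test, two-sided).
s_p² = [(7−1)·42.3² + (19−1)·48.1²]/(7+19−2) = 2182.53
t = (371 − 400)/√[2182.53·(1/7 + 1/19)] = -1.40
df = n₁ + n₂ − 2 = 24
Two-sided p-value ≈ 0.1731
Since p ≈ 0.1731 > α = 0.1, fail to reject H0; the data do not provide sufficient evidence against H0.

t = -1.40; fail to reject H0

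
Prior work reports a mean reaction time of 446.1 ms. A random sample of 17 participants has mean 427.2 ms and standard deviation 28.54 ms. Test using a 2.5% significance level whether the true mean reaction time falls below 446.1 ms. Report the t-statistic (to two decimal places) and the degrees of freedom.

H0: μ = 446.1; H1: μ < 446.1 (one-sample t-test, left-tailed).
t = (x̄ − μ₀)/(s/√n) = (427.2 − 446.1)/(28.54/√17) = -2.73
df = n − 1 = 16
p-value = P(T ≤ -2.73) ≈ 0.007
Since p ≈ 0.007 < α = 0.025, reject H0; the evidence is statistically significant.

t = -2.73, df = 16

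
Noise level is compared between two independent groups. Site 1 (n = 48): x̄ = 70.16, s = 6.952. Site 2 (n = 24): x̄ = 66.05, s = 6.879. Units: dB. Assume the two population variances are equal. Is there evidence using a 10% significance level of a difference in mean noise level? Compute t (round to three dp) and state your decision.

Let group 1 = site 1, group 2 = site 2. H0: μ_1 = μ_2; H1: μ_1 ≠ μ_2 (two-sample pooled-variance t-test, two-sided).
s_p² = [(48−1)·6.952² + (24−1)·6.879²]/(48+24−2) = 47.9986
t = (70.16 − 66.05)/√[47.9986·(1/48 + 1/24)] = 2.373
df = n₁ + n₂ − 2 = 70
Two-sided p-value ≈ 0.020
Since p ≈ 0.020 < α = 0.1, reject H0; the data support H1.

t = 2.373; reject H0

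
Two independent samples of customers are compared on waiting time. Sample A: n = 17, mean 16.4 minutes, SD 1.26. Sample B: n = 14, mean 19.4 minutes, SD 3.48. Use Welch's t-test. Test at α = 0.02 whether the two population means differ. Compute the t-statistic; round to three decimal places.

-3.064

Let group 1 = sample A, group 2 = sample B. H0: μ_1 = μ_2; H1: μ_1 ≠ μ_2 (Welch's two-sample t-test, two-sided).
t = (x̄_1 − x̄_2)/√(s_1²/n_1 + s_2²/n_2) = (16.4 − 19.4)/√(1.26²/17 + 3.48²/14) = -3.064
Welch–Satterthwaite df ≈ 15.81
Two-sided p-value ≈ 0.007
Since p ≈ 0.007 < α = 0.02, reject H0; the evidence is statistically significant.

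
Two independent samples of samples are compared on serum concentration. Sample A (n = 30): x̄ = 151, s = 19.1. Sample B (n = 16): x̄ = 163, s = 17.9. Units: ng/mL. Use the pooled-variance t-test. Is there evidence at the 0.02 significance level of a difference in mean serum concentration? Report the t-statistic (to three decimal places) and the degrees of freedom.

t = -2.073, df = 44

Let group 1 = sample A, group 2 = sample B. H0: μ_1 = μ_2; H1: μ_1 ≠ μ_2 (two-sample pooled-variance t-test, two-sided).
s_p² = [(30−1)·19.1² + (16−1)·17.9²]/(30+16−2) = 349.674
t = (151 − 163)/√[349.674·(1/30 + 1/16)] = -2.073
df = n₁ + n₂ − 2 = 44
Two-sided p-value ≈ 0.044
Since p ≈ 0.044 > α = 0.02, fail to reject H0; the data do not provide sufficient evidence against H0.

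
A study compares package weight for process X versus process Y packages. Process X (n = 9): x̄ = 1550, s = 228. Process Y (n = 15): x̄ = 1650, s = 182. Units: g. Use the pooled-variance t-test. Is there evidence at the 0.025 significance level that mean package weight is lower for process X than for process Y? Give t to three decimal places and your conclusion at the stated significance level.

t = -1.186; fail to reject H0

Let group 1 = process X, group 2 = process Y. H0: μ_1 = μ_2; H1: μ_1 < μ_2 (two-sample pooled-variance t-test, left-tailed).
s_p² = [(9−1)·228² + (15−1)·182²]/(9+15−2) = 39982.2
t = (1550 − 1650)/√[39982.2·(1/9 + 1/15)] = -1.186
df = n₁ + n₂ − 2 = 22
p-value = P(T ≤ -1.186) ≈ 0.1241
Since p ≈ 0.1241 > α = 0.025, fail to reject H0; the data do not provide sufficient evidence against H0.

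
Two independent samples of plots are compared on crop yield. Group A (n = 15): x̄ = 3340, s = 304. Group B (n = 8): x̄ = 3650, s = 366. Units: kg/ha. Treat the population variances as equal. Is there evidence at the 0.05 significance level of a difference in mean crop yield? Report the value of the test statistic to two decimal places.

Let group 1 = group A, group 2 = group B. H0: μ_1 = μ_2; H1: μ_1 ≠ μ_2 (two-sample pooled-variance t-test, two-sided).
s_p² = [(15−1)·304² + (8−1)·366²]/(15+8−2) = 106263
t = (3340 − 3650)/√[106263·(1/15 + 1/8)] = -2.17
df = n₁ + n₂ − 2 = 21
Two-sided p-value ≈ 0.041
Since p ≈ 0.041 < α = 0.05, reject H0; the data support H1.

-2.17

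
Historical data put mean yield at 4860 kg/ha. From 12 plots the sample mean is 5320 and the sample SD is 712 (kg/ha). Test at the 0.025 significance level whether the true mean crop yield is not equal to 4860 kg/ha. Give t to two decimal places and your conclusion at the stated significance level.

H0: μ = 4860; H1: μ ≠ 4860 (one-sample t-test, two-sided).
t = (x̄ − μ₀)/(s/√n) = (5320 − 4860)/(712/√12) = 2.24
df = n − 1 = 11
Two-sided p-value ≈ 0.047
Since p ≈ 0.047 > α = 0.025, fail to reject H0; the data do not provide sufficient evidence against H0.

t = 2.24; fail to reject H0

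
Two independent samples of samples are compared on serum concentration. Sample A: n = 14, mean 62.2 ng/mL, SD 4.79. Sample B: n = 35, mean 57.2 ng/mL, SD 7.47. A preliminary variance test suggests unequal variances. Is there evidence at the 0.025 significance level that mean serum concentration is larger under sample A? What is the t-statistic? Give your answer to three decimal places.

2.781

Let group 1 = sample A, group 2 = sample B. H0: μ_1 = μ_2; H1: μ_1 > μ_2 (Welch's two-sample t-test, right-tailed).
t = (x̄_1 − x̄_2)/√(s_1²/n_1 + s_2²/n_2) = (62.2 − 57.2)/√(4.79²/14 + 7.47²/35) = 2.781
Welch–Satterthwaite df ≈ 37.15
p-value = P(T ≥ 2.781) ≈ 0.004
Since p ≈ 0.004 < α = 0.025, reject H0; the data support H1.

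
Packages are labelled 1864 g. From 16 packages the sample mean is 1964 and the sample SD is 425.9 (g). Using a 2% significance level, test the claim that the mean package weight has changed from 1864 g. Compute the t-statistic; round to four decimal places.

H0: μ = 1864; H1: μ ≠ 1864 (one-sample t-test, two-sided).
t = (x̄ − μ₀)/(s/√n) = (1964 − 1864)/(425.9/√16) = 0.9392
df = n − 1 = 15
Two-sided p-value ≈ 0.3625
Since p ≈ 0.3625 > α = 0.02, fail to reject H0; the data do not provide sufficient evidence against H0.

0.9392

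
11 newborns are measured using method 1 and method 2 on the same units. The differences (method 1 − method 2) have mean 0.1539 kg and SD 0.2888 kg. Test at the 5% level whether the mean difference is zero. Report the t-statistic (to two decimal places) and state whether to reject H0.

t = 1.77; fail to reject H0

H0: μ_d = 0; H1: μ_d ≠ 0 (paired t-test on the differences, two-sided).
t = d̄/(s_d/√n) = 0.1539/(0.2888/√11) = 1.77
df = n − 1 = 10
Two-sided p-value ≈ 0.108
Since p ≈ 0.108 > α = 0.05, fail to reject H0; the data do not provide sufficient evidence against H0.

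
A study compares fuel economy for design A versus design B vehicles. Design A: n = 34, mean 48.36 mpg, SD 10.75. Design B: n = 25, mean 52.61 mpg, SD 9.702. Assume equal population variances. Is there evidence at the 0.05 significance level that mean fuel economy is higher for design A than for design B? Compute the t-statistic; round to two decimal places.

-1.56

Let group 1 = design A, group 2 = design B. H0: μ_1 = μ_2; H1: μ_1 > μ_2 (two-sample pooled-variance t-test, right-tailed).
s_p² = [(34−1)·10.75² + (25−1)·9.702²]/(34+25−2) = 106.538
t = (48.36 − 52.61)/√[106.538·(1/34 + 1/25)] = -1.56
df = n₁ + n₂ − 2 = 57
p-value = P(T ≥ -1.56) ≈ 0.938
Since p ≈ 0.938 > α = 0.05, fail to reject H0; the evidence is not statistically significant.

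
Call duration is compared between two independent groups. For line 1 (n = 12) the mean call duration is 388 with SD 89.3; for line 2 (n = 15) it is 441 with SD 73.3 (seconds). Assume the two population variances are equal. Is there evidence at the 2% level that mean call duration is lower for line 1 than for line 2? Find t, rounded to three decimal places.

-1.695

Let group 1 = line 1, group 2 = line 2. H0: μ_1 = μ_2; H1: μ_1 < μ_2 (two-sample pooled-variance t-test, left-tailed).
s_p² = [(12−1)·89.3² + (15−1)·73.3²]/(12+15−2) = 6517.59
t = (388 − 441)/√[6517.59·(1/12 + 1/15)] = -1.695
df = n₁ + n₂ − 2 = 25
p-value = P(T ≤ -1.695) ≈ 0.0512
Since p ≈ 0.0512 > α = 0.02, fail to reject H0; the data do not provide sufficient evidence against H0.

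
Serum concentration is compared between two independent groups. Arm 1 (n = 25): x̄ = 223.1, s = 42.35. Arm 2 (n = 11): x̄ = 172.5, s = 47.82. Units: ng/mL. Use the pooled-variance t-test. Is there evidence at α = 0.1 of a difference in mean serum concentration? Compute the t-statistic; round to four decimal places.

3.1763

Let group 1 = arm 1, group 2 = arm 2. H0: μ_1 = μ_2; H1: μ_1 ≠ μ_2 (two-sample pooled-variance t-test, two-sided).
s_p² = [(25−1)·42.35² + (11−1)·47.82²]/(25+11−2) = 1938.59
t = (223.1 − 172.5)/√[1938.59·(1/25 + 1/11)] = 3.1763
df = n₁ + n₂ − 2 = 34
Two-sided p-value ≈ 0.003
Since p ≈ 0.003 < α = 0.1, reject H0; the evidence is statistically significant.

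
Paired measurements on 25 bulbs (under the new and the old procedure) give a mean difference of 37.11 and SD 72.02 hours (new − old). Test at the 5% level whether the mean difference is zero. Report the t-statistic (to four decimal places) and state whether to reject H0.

t = 2.5764; reject H0

H0: μ_d = 0; H1: μ_d ≠ 0 (paired t-test on the differences, two-sided).
t = d̄/(s_d/√n) = 37.11/(72.02/√25) = 2.5764
df = n − 1 = 24
Two-sided p-value ≈ 0.017
Since p ≈ 0.017 < α = 0.05, reject H0; the data support H1.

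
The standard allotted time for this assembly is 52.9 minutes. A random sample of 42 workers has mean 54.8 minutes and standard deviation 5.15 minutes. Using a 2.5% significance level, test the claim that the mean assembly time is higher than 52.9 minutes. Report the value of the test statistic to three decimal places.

2.391

H0: μ = 52.9; H1: μ > 52.9 (one-sample t-test, right-tailed).
t = (x̄ − μ₀)/(s/√n) = (54.8 − 52.9)/(5.15/√42) = 2.391
df = n − 1 = 41
p-value = P(T ≥ 2.391) ≈ 0.011
Since p ≈ 0.011 < α = 0.025, reject H0; the evidence is statistically significant.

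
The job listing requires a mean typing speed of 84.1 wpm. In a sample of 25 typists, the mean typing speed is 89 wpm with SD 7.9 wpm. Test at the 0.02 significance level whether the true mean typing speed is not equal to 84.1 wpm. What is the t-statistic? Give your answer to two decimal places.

H0: μ = 84.1; H1: μ ≠ 84.1 (one-sample t-test, two-sided).
t = (x̄ − μ₀)/(s/√n) = (89 − 84.1)/(7.9/√25) = 3.10
df = n − 1 = 24
Two-sided p-value ≈ 0.0049
Since p ≈ 0.0049 < α = 0.02, reject H0; the data support H1.

3.10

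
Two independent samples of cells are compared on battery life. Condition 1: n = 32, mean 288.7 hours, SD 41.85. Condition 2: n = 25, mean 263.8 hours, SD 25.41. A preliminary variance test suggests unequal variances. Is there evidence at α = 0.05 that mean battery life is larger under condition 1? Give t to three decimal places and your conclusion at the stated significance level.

t = 2.774; reject H0

Let group 1 = condition 1, group 2 = condition 2. H0: μ_1 = μ_2; H1: μ_1 > μ_2 (Welch's two-sample t-test, right-tailed).
t = (x̄_1 − x̄_2)/√(s_1²/n_1 + s_2²/n_2) = (288.7 − 263.8)/√(41.85²/32 + 25.41²/25) = 2.774
Welch–Satterthwaite df ≈ 52.16
p-value = P(T ≥ 2.774) ≈ 0.0038
Since p ≈ 0.0038 < α = 0.05, reject H0; the data support H1.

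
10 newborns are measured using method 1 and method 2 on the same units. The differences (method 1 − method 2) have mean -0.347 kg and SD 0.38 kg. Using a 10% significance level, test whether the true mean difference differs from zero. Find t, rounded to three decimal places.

-2.888

H0: μ_d = 0; H1: μ_d ≠ 0 (paired t-test on the differences, two-sided).
t = d̄/(s_d/√n) = -0.347/(0.38/√10) = -2.888
df = n − 1 = 9
Two-sided p-value ≈ 0.018
Since p ≈ 0.018 < α = 0.1, reject H0; the data support H1.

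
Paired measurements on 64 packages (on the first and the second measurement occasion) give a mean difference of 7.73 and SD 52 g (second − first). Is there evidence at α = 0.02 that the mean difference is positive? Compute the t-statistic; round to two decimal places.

1.19

H0: μ_d = 0; H1: μ_d > 0 (paired t-test on the differences, right-tailed).
t = d̄/(s_d/√n) = 7.73/(52/√64) = 1.19
df = n − 1 = 63
p-value = P(T ≥ 1.19) ≈ 0.1194
Since p ≈ 0.1194 > α = 0.02, fail to reject H0; the data do not provide sufficient evidence against H0.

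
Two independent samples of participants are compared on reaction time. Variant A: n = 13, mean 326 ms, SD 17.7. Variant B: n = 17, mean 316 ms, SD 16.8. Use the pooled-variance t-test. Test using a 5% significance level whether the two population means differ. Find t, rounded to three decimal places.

Let group 1 = variant A, group 2 = variant B. H0: μ_1 = μ_2; H1: μ_1 ≠ μ_2 (two-sample pooled-variance t-test, two-sided).
s_p² = [(13−1)·17.7² + (17−1)·16.8²]/(13+17−2) = 295.547
t = (326 − 316)/√[295.547·(1/13 + 1/17)] = 1.579
df = n₁ + n₂ − 2 = 28
Two-sided p-value ≈ 0.126
Since p ≈ 0.126 > α = 0.05, fail to reject H0; the data do not provide sufficient evidence against H0.

1.579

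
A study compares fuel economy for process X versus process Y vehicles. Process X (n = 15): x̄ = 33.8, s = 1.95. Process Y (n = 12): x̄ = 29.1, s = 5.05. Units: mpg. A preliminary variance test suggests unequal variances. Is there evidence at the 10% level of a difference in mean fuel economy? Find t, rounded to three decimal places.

Let group 1 = process X, group 2 = process Y. H0: μ_1 = μ_2; H1: μ_1 ≠ μ_2 (Welch's two-sample t-test, two-sided).
t = (x̄_1 − x̄_2)/√(s_1²/n_1 + s_2²/n_2) = (33.8 − 29.1)/√(1.95²/15 + 5.05²/12) = 3.047
Welch–Satterthwaite df ≈ 13.63
Two-sided p-value ≈ 0.0089
Since p ≈ 0.0089 < α = 0.1, reject H0; the evidence is statistically significant.

3.047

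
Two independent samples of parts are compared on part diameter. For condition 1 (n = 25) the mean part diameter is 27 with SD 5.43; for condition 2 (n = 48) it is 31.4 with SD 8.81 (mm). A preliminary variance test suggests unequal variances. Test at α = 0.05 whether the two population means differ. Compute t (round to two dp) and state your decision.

Let group 1 = condition 1, group 2 = condition 2. H0: μ_1 = μ_2; H1: μ_1 ≠ μ_2 (Welch's two-sample t-test, two-sided).
t = (x̄_1 − x̄_2)/√(s_1²/n_1 + s_2²/n_2) = (27 − 31.4)/√(5.43²/25 + 8.81²/48) = -2.63
Welch–Satterthwaite df ≈ 68.84
Two-sided p-value ≈ 0.0105
Since p ≈ 0.0105 < α = 0.05, reject H0; the evidence is statistically significant.

t = -2.63; reject H0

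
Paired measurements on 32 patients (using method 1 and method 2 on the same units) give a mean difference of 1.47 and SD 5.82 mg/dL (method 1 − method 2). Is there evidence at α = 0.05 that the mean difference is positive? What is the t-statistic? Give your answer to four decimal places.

1.4288

H0: μ_d = 0; H1: μ_d > 0 (paired t-test on the differences, right-tailed).
t = d̄/(s_d/√n) = 1.47/(5.82/√32) = 1.4288
df = n − 1 = 31
p-value = P(T ≥ 1.4288) ≈ 0.0815
Since p ≈ 0.0815 > α = 0.05, fail to reject H0; the data do not provide sufficient evidence against H0.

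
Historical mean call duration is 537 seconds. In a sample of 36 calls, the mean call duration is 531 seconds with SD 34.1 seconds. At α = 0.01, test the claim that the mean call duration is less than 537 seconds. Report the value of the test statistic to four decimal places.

-1.0557

H0: μ = 537; H1: μ < 537 (one-sample t-test, left-tailed).
t = (x̄ − μ₀)/(s/√n) = (531 − 537)/(34.1/√36) = -1.0557
df = n − 1 = 35
p-value = P(T ≤ -1.0557) ≈ 0.1492
Since p ≈ 0.1492 > α = 0.01, fail to reject H0; the evidence is not statistically significant.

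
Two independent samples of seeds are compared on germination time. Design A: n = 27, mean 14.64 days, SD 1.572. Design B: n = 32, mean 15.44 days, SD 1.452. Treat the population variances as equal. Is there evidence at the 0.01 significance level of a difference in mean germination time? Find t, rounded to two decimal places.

-2.03

Let group 1 = design A, group 2 = design B. H0: μ_1 = μ_2; H1: μ_1 ≠ μ_2 (two-sample pooled-variance t-test, two-sided).
s_p² = [(27−1)·1.572² + (32−1)·1.452²]/(27+32−2) = 2.27383
t = (14.64 − 15.44)/√[2.27383·(1/27 + 1/32)] = -2.03
df = n₁ + n₂ − 2 = 57
Two-sided p-value ≈ 0.0470
Since p ≈ 0.0470 > α = 0.01, fail to reject H0; the data do not provide sufficient evidence against H0.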